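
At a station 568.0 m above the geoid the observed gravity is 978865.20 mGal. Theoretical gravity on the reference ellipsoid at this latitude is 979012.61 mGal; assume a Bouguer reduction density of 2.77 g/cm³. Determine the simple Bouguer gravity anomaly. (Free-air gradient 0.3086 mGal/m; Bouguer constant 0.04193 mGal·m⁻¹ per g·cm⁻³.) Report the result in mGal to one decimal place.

Free-air correction = 0.3086 × 568.0 = 175.28 mGal
Free-air anomaly = 978865.20 − 979012.61 + (175.28) = 27.87 mGal
Bouguer slab correction = 0.04193 × 2.77 × 568.0 = 65.97 mGal
Simple Bouguer anomaly = 27.87 − (65.97) = -38.10 mGal

-38.1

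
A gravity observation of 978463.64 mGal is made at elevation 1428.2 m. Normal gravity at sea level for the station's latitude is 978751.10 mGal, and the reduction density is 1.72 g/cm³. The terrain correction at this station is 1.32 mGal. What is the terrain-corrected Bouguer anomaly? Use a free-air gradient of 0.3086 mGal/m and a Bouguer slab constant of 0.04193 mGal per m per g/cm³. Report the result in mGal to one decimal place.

Free-air correction = 0.3086 × 1428.2 = 440.74 mGal
Free-air anomaly = 978463.64 − 978751.10 + (440.74) = 153.28 mGal
Bouguer slab correction = 0.04193 × 1.72 × 1428.2 = 103.00 mGal
Simple Bouguer anomaly = 153.28 − (103.00) = 50.28 mGal
Complete Bouguer anomaly = 50.28 + 1.32 = 51.60 mGal

51.6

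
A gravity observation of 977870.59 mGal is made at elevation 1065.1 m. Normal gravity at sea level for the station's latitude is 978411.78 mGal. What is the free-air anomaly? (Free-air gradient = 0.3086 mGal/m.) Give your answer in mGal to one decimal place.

Free-air correction = 0.3086 × 1065.1 = 328.69 mGal
Free-air anomaly = 977870.59 − 978411.78 + (328.69) = -212.50 mGal

-212.5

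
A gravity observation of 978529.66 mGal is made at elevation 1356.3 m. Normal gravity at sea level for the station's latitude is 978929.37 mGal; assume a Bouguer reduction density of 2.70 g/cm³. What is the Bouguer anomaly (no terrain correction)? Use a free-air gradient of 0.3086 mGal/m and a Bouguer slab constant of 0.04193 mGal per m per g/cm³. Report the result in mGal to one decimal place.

-134.7

Free-air correction = 0.3086 × 1356.3 = 418.55 mGal
Free-air anomaly = 978529.66 − 978929.37 + (418.55) = 18.84 mGal
Bouguer slab correction = 0.04193 × 2.70 × 1356.3 = 153.55 mGal
Simple Bouguer anomaly = 18.84 − (153.55) = -134.71 mGal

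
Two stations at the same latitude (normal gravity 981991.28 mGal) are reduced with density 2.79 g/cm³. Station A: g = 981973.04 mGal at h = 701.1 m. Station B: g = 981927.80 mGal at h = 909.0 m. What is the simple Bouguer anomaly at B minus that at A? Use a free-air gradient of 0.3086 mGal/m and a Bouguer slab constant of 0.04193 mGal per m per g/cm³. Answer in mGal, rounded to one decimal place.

-5.4

Δg_SB(A) = 981973.04 − 981991.28 + 0.3086×701.1 − 0.04193×2.79×701.1 = 116.10 mGal
Δg_SB(B) = 981927.80 − 981991.28 + 0.3086×909.0 − 0.04193×2.79×909.0 = 110.70 mGal
Difference = 110.70 − (116.10) = -5.40 mGal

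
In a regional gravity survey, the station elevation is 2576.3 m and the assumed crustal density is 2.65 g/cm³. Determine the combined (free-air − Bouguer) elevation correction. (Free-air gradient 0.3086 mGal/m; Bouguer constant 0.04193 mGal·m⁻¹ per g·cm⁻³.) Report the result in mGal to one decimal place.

508.8

Combined gradient = 0.3086 − 0.04193 × 2.65 = 0.1974855 mGal/m
Combined elevation correction = 0.1974855 × 2576.3 = 508.8 mGal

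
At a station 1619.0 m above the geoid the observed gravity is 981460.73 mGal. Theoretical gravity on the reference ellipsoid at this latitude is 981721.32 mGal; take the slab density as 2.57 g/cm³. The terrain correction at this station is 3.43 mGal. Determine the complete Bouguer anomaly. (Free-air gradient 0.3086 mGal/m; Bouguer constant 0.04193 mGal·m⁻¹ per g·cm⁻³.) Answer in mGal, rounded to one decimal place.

68.0

Free-air correction = 0.3086 × 1619.0 = 499.62 mGal
Free-air anomaly = 981460.73 − 981721.32 + (499.62) = 239.03 mGal
Bouguer slab correction = 0.04193 × 2.57 × 1619.0 = 174.46 mGal
Simple Bouguer anomaly = 239.03 − (174.46) = 64.57 mGal
Complete Bouguer anomaly = 64.57 + 3.43 = 68.00 mGal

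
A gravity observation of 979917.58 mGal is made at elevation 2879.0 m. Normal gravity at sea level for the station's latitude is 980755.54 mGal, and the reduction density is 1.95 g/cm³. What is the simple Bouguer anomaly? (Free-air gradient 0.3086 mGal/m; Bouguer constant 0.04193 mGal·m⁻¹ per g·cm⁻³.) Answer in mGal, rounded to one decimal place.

-184.9

Free-air correction = 0.3086 × 2879.0 = 888.46 mGal
Free-air anomaly = 979917.58 − 980755.54 + (888.46) = 50.50 mGal
Bouguer slab correction = 0.04193 × 1.95 × 2879.0 = 235.40 mGal
Simple Bouguer anomaly = 50.50 − (235.40) = -184.90 mGal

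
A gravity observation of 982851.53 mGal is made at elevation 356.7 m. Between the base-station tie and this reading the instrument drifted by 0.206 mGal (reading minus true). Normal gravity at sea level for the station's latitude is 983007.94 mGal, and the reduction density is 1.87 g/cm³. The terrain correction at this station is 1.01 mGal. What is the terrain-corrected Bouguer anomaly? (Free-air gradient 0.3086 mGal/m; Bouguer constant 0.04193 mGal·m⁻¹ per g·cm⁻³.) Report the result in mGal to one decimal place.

-73.5

Drift-corrected reading = 982851.53 − (0.206) = 982851.324 mGal
Free-air correction = 0.3086 × 356.7 = 110.08 mGal
Free-air anomaly = 982851.324 − 983007.94 + (110.08) = -46.536 mGal
Bouguer slab correction = 0.04193 × 1.87 × 356.7 = 27.97 mGal
Simple Bouguer anomaly = -46.536 − (27.97) = -74.506 mGal
Complete Bouguer anomaly = -74.506 + 1.01 = -73.496 mGal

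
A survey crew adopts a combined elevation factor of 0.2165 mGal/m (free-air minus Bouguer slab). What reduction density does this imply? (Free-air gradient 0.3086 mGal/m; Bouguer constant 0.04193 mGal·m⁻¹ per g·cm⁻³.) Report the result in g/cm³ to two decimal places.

2.20

0.2165 = 0.3086 − 0.04193 × ρ
ρ = (0.3086 − 0.2165) / 0.04193 = 2.20 g/cm³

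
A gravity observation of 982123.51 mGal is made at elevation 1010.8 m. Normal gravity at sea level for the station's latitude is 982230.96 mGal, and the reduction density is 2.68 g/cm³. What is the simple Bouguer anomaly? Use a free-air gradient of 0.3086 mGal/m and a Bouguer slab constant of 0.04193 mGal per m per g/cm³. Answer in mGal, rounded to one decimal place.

Free-air correction = 0.3086 × 1010.8 = 311.93 mGal
Free-air anomaly = 982123.51 − 982230.96 + (311.93) = 204.48 mGal
Bouguer slab correction = 0.04193 × 2.68 × 1010.8 = 113.59 mGal
Simple Bouguer anomaly = 204.48 − (113.59) = 90.89 mGal

90.9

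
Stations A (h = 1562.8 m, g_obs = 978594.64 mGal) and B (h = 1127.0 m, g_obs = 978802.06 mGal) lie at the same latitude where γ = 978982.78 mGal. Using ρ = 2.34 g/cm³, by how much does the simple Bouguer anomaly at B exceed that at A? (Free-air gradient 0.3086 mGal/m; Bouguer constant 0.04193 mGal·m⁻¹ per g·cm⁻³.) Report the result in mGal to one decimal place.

115.7

Δg_SB(A) = 978594.64 − 978982.78 + 0.3086×1562.8 − 0.04193×2.34×1562.8 = -59.20 mGal
Δg_SB(B) = 978802.06 − 978982.78 + 0.3086×1127.0 − 0.04193×2.34×1127.0 = 56.50 mGal
Difference = 56.50 − (-59.20) = 115.70 mGal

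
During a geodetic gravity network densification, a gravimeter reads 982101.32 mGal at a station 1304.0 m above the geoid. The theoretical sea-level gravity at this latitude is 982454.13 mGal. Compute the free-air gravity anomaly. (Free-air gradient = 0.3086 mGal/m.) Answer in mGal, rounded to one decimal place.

49.6

Free-air correction = 0.3086 × 1304.0 = 402.41 mGal
Free-air anomaly = 982101.32 − 982454.13 + (402.41) = 49.60 mGal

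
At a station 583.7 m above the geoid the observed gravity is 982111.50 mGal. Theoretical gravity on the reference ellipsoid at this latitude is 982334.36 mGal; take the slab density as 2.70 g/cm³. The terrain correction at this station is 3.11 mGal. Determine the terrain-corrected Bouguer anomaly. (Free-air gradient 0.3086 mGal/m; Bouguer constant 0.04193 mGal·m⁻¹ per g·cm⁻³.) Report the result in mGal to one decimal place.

-105.7

Free-air correction = 0.3086 × 583.7 = 180.13 mGal
Free-air anomaly = 982111.50 − 982334.36 + (180.13) = -42.73 mGal
Bouguer slab correction = 0.04193 × 2.70 × 583.7 = 66.08 mGal
Simple Bouguer anomaly = -42.73 − (66.08) = -108.81 mGal
Complete Bouguer anomaly = -108.81 + 3.11 = -105.70 mGal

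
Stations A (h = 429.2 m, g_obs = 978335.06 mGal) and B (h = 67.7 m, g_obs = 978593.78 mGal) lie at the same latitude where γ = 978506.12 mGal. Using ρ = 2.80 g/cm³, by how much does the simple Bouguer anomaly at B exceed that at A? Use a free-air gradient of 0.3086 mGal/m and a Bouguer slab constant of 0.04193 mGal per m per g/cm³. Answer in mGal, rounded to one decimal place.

189.6

Δg_SB(A) = 978335.06 − 978506.12 + 0.3086×429.2 − 0.04193×2.80×429.2 = -89.00 mGal
Δg_SB(B) = 978593.78 − 978506.12 + 0.3086×67.7 − 0.04193×2.80×67.7 = 100.60 mGal
Difference = 100.60 − (-89.00) = 189.60 mGal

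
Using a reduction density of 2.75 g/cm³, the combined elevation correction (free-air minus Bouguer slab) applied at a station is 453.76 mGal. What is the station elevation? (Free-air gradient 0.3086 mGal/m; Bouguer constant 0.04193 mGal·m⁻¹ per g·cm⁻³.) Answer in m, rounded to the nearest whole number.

2348

Combined gradient = 0.3086 − 0.04193 × 2.75 = 0.1932925 mGal/m
h = 453.76 / 0.1932925 = 2347.53 m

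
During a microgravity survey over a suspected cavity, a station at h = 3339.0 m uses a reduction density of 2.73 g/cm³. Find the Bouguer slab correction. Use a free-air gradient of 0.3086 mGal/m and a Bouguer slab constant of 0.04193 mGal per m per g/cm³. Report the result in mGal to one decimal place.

382.2

Bouguer slab correction = 0.04193 × 2.73 × 3339.0 = 382.2 mGal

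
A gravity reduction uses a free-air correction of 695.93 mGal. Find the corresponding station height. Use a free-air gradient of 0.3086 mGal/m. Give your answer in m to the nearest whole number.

2255

h = 695.93 / 0.3086 = 2255.12 m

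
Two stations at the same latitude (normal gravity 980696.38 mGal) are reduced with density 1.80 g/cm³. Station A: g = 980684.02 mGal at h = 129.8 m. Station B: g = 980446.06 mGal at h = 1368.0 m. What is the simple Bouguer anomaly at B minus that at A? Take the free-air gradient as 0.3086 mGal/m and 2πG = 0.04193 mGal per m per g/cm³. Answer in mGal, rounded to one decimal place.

Δg_SB(A) = 980684.02 − 980696.38 + 0.3086×129.8 − 0.04193×1.80×129.8 = 17.90 mGal
Δg_SB(B) = 980446.06 − 980696.38 + 0.3086×1368.0 − 0.04193×1.80×1368.0 = 68.60 mGal
Difference = 68.60 − (17.90) = 50.70 mGal

50.7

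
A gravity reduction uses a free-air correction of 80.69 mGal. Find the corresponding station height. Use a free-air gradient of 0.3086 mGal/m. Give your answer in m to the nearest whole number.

261

h = 80.69 / 0.3086 = 261.47 m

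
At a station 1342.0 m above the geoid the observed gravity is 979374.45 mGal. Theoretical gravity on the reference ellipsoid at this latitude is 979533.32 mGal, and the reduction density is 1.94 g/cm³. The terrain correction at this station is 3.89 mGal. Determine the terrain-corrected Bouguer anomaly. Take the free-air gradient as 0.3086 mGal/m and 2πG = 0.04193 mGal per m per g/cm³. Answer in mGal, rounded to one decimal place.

150.0

Free-air correction = 0.3086 × 1342.0 = 414.14 mGal
Free-air anomaly = 979374.45 − 979533.32 + (414.14) = 255.27 mGal
Bouguer slab correction = 0.04193 × 1.94 × 1342.0 = 109.16 mGal
Simple Bouguer anomaly = 255.27 − (109.16) = 146.11 mGal
Complete Bouguer anomaly = 146.11 + 3.89 = 150.00 mGal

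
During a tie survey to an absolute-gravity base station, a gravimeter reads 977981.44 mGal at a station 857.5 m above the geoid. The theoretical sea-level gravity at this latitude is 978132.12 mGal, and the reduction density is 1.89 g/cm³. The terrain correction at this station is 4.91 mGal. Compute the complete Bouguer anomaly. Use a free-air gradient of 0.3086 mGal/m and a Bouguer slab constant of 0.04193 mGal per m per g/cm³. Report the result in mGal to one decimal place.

50.9

Free-air correction = 0.3086 × 857.5 = 264.62 mGal
Free-air anomaly = 977981.44 − 978132.12 + (264.62) = 113.94 mGal
Bouguer slab correction = 0.04193 × 1.89 × 857.5 = 67.95 mGal
Simple Bouguer anomaly = 113.94 − (67.95) = 45.99 mGal
Complete Bouguer anomaly = 45.99 + 4.91 = 50.90 mGal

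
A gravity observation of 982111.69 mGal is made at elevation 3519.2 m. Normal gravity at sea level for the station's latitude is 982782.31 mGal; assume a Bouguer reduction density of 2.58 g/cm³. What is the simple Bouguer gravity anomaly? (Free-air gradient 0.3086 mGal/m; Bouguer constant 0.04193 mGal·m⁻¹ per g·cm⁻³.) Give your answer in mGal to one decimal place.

34.7

Free-air correction = 0.3086 × 3519.2 = 1086.03 mGal
Free-air anomaly = 982111.69 − 982782.31 + (1086.03) = 415.41 mGal
Bouguer slab correction = 0.04193 × 2.58 × 3519.2 = 380.70 mGal
Simple Bouguer anomaly = 415.41 − (380.70) = 34.71 mGal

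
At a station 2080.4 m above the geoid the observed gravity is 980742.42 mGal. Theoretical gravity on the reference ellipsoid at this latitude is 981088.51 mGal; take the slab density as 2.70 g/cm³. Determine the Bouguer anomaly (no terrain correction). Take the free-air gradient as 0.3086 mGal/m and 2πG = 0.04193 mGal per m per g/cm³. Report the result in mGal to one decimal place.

60.4

Free-air correction = 0.3086 × 2080.4 = 642.01 mGal
Free-air anomaly = 980742.42 − 981088.51 + (642.01) = 295.92 mGal
Bouguer slab correction = 0.04193 × 2.70 × 2080.4 = 235.52 mGal
Simple Bouguer anomaly = 295.92 − (235.52) = 60.40 mGal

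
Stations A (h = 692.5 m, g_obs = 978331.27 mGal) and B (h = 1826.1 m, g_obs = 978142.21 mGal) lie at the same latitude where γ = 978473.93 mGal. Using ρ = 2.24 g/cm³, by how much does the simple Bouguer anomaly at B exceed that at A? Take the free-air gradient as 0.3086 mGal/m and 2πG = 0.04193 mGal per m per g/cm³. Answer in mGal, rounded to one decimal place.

54.3

Δg_SB(A) = 978331.27 − 978473.93 + 0.3086×692.5 − 0.04193×2.24×692.5 = 6.00 mGal
Δg_SB(B) = 978142.21 − 978473.93 + 0.3086×1826.1 − 0.04193×2.24×1826.1 = 60.30 mGal
Difference = 60.30 − (6.00) = 54.30 mGal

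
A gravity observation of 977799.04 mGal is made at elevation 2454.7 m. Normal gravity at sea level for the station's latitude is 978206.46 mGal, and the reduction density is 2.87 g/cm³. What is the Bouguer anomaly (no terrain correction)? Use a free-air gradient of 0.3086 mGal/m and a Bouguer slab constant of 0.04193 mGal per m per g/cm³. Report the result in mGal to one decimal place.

Free-air correction = 0.3086 × 2454.7 = 757.52 mGal
Free-air anomaly = 977799.04 − 978206.46 + (757.52) = 350.10 mGal
Bouguer slab correction = 0.04193 × 2.87 × 2454.7 = 295.40 mGal
Simple Bouguer anomaly = 350.10 − (295.40) = 54.70 mGal

54.7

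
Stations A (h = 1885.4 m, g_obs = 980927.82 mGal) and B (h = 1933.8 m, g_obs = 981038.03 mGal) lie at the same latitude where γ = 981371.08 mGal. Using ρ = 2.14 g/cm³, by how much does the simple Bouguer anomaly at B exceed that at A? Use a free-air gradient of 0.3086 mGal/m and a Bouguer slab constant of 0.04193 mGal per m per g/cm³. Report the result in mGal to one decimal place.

Δg_SB(A) = 980927.82 − 981371.08 + 0.3086×1885.4 − 0.04193×2.14×1885.4 = -30.60 mGal
Δg_SB(B) = 981038.03 − 981371.08 + 0.3086×1933.8 − 0.04193×2.14×1933.8 = 90.20 mGal
Difference = 90.20 − (-30.60) = 120.80 mGal

120.8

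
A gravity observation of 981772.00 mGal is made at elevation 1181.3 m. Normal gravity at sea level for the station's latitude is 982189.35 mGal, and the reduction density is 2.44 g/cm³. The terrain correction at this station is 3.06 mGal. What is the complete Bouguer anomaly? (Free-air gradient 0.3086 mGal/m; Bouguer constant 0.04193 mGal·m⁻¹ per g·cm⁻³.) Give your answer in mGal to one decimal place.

Free-air correction = 0.3086 × 1181.3 = 364.55 mGal
Free-air anomaly = 981772.00 − 982189.35 + (364.55) = -52.80 mGal
Bouguer slab correction = 0.04193 × 2.44 × 1181.3 = 120.86 mGal
Simple Bouguer anomaly = -52.80 − (120.86) = -173.66 mGal
Complete Bouguer anomaly = -173.66 + 3.06 = -170.60 mGal

-170.6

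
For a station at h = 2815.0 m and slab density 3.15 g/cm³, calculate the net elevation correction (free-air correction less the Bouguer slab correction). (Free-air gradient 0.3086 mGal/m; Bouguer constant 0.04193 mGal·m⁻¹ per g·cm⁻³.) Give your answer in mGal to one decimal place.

496.9

Combined gradient = 0.3086 − 0.04193 × 3.15 = 0.1765205 mGal/m
Combined elevation correction = 0.1765205 × 2815.0 = 496.9 mGal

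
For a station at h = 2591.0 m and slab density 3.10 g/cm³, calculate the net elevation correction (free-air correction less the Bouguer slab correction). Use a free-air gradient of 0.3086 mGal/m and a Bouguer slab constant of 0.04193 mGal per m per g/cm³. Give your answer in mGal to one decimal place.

Combined gradient = 0.3086 − 0.04193 × 3.10 = 0.1786170 mGal/m
Combined elevation correction = 0.1786170 × 2591.0 = 462.8 mGal

462.8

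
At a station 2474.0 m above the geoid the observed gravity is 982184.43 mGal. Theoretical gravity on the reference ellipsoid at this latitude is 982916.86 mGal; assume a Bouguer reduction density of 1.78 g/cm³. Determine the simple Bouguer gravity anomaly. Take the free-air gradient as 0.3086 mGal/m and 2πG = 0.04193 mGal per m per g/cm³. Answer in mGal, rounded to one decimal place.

-153.6

Free-air correction = 0.3086 × 2474.0 = 763.48 mGal
Free-air anomaly = 982184.43 − 982916.86 + (763.48) = 31.05 mGal
Bouguer slab correction = 0.04193 × 1.78 × 2474.0 = 184.65 mGal
Simple Bouguer anomaly = 31.05 − (184.65) = -153.60 mGal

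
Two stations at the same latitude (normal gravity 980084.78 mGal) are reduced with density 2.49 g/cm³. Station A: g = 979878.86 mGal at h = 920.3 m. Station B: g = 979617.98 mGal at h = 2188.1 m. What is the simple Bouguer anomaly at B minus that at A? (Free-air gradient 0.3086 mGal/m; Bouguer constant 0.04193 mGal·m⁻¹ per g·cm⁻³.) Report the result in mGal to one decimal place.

-2.0

Δg_SB(A) = 979878.86 − 980084.78 + 0.3086×920.3 − 0.04193×2.49×920.3 = -18.00 mGal
Δg_SB(B) = 979617.98 − 980084.78 + 0.3086×2188.1 − 0.04193×2.49×2188.1 = -20.00 mGal
Difference = -20.00 − (-18.00) = -2.00 mGal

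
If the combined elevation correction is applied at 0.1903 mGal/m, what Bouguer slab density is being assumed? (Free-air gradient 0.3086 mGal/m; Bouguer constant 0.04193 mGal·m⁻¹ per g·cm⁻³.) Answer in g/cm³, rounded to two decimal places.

2.82

0.1903 = 0.3086 − 0.04193 × ρ
ρ = (0.3086 − 0.1903) / 0.04193 = 2.82 g/cm³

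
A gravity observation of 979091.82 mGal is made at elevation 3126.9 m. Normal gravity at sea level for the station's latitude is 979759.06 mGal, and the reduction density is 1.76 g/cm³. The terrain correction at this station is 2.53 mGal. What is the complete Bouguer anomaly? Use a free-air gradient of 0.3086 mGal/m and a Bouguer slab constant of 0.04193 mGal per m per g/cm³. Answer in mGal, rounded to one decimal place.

69.5

Free-air correction = 0.3086 × 3126.9 = 964.96 mGal
Free-air anomaly = 979091.82 − 979759.06 + (964.96) = 297.72 mGal
Bouguer slab correction = 0.04193 × 1.76 × 3126.9 = 230.76 mGal
Simple Bouguer anomaly = 297.72 − (230.76) = 66.96 mGal
Complete Bouguer anomaly = 66.96 + 2.53 = 69.49 mGal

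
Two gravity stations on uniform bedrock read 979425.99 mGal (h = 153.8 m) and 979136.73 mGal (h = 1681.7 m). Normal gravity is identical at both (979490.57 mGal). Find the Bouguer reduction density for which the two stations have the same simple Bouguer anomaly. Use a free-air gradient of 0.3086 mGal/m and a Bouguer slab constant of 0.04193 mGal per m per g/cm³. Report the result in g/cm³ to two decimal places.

Δg_obs = 979136.73 − 979425.99 = -289.26 mGal over Δh = 1681.7 − 153.8 = 1527.9 m
Equal Bouguer anomalies ⇒ Δg_obs + (0.3086 − 0.04193ρ)·Δh = 0
0.3086 − 0.04193ρ = −Δg_obs/Δh = 0.18932
ρ = (0.3086 − 0.18932) / 0.04193 = 2.84 g/cm³

2.84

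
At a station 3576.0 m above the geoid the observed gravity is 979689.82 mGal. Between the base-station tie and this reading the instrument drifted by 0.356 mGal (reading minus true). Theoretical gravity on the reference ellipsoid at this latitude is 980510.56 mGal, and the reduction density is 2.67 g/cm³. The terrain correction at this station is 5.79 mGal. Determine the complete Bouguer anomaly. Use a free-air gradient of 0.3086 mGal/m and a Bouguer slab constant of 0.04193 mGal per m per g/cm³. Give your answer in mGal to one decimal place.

-112.1

Drift-corrected reading = 979689.82 − (0.356) = 979689.464 mGal
Free-air correction = 0.3086 × 3576.0 = 1103.55 mGal
Free-air anomaly = 979689.464 − 980510.56 + (1103.55) = 282.454 mGal
Bouguer slab correction = 0.04193 × 2.67 × 3576.0 = 400.34 mGal
Simple Bouguer anomaly = 282.454 − (400.34) = -117.886 mGal
Complete Bouguer anomaly = -117.886 + 5.79 = -112.096 mGal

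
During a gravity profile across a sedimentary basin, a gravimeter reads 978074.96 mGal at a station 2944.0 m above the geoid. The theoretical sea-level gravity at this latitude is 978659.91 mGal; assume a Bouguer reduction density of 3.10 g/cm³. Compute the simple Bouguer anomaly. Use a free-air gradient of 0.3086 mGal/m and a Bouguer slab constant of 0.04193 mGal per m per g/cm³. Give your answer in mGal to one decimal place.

Free-air correction = 0.3086 × 2944.0 = 908.52 mGal
Free-air anomaly = 978074.96 − 978659.91 + (908.52) = 323.57 mGal
Bouguer slab correction = 0.04193 × 3.10 × 2944.0 = 382.67 mGal
Simple Bouguer anomaly = 323.57 − (382.67) = -59.10 mGal

-59.1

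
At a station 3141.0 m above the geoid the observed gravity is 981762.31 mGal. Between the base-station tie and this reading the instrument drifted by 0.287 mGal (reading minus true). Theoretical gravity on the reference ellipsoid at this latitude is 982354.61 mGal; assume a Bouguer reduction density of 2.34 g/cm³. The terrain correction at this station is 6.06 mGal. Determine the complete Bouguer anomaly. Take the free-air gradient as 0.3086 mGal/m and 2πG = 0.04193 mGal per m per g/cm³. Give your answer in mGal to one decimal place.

74.6

Drift-corrected reading = 981762.31 − (0.287) = 981762.023 mGal
Free-air correction = 0.3086 × 3141.0 = 969.31 mGal
Free-air anomaly = 981762.023 − 982354.61 + (969.31) = 376.723 mGal
Bouguer slab correction = 0.04193 × 2.34 × 3141.0 = 308.18 mGal
Simple Bouguer anomaly = 376.723 − (308.18) = 68.543 mGal
Complete Bouguer anomaly = 68.543 + 6.06 = 74.603 mGal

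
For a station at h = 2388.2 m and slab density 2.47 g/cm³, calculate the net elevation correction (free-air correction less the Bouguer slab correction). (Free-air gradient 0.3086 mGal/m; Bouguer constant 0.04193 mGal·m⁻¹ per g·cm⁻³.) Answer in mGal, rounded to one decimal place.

Combined gradient = 0.3086 − 0.04193 × 2.47 = 0.2050329 mGal/m
Combined elevation correction = 0.2050329 × 2388.2 = 489.7 mGal

489.7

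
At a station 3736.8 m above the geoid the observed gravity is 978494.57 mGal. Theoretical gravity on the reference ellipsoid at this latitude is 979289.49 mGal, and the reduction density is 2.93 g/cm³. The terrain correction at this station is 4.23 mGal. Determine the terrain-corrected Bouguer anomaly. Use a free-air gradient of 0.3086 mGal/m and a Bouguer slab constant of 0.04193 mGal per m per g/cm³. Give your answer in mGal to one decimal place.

-96.6

Free-air correction = 0.3086 × 3736.8 = 1153.18 mGal
Free-air anomaly = 978494.57 − 979289.49 + (1153.18) = 358.26 mGal
Bouguer slab correction = 0.04193 × 2.93 × 3736.8 = 459.08 mGal
Simple Bouguer anomaly = 358.26 − (459.08) = -100.82 mGal
Complete Bouguer anomaly = -100.82 + 4.23 = -96.59 mGal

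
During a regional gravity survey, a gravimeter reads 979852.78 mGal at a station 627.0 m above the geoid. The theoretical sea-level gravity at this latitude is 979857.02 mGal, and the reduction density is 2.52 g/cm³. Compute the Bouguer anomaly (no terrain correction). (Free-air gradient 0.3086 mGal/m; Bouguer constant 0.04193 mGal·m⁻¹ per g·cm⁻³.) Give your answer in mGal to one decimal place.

123.0

Free-air correction = 0.3086 × 627.0 = 193.49 mGal
Free-air anomaly = 979852.78 − 979857.02 + (193.49) = 189.25 mGal
Bouguer slab correction = 0.04193 × 2.52 × 627.0 = 66.25 mGal
Simple Bouguer anomaly = 189.25 − (66.25) = 123.00 mGal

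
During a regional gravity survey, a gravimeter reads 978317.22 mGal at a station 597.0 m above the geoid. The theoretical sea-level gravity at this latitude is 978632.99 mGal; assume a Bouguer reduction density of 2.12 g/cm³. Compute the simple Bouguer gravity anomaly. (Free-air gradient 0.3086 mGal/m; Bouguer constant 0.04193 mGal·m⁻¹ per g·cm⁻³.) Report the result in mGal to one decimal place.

Free-air correction = 0.3086 × 597.0 = 184.23 mGal
Free-air anomaly = 978317.22 − 978632.99 + (184.23) = -131.54 mGal
Bouguer slab correction = 0.04193 × 2.12 × 597.0 = 53.07 mGal
Simple Bouguer anomaly = -131.54 − (53.07) = -184.61 mGal

-184.6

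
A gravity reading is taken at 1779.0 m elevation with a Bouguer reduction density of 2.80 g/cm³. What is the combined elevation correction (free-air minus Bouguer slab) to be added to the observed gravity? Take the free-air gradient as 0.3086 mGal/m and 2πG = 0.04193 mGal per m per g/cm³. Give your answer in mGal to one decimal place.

340.1

Combined gradient = 0.3086 − 0.04193 × 2.80 = 0.1911960 mGal/m
Combined elevation correction = 0.1911960 × 1779.0 = 340.1 mGal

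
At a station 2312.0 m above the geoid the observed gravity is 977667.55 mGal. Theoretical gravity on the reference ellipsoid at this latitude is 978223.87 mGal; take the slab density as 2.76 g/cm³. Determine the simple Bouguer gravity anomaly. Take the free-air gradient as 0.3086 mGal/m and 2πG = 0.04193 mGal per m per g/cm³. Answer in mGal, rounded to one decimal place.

Free-air correction = 0.3086 × 2312.0 = 713.48 mGal
Free-air anomaly = 977667.55 − 978223.87 + (713.48) = 157.16 mGal
Bouguer slab correction = 0.04193 × 2.76 × 2312.0 = 267.56 mGal
Simple Bouguer anomaly = 157.16 − (267.56) = -110.40 mGal

-110.4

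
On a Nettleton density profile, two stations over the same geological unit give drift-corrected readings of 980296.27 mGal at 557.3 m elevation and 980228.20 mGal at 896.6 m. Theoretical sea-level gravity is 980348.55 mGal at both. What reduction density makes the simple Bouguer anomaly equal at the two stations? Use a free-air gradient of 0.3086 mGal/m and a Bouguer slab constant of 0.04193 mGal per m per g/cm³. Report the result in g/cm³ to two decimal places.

2.58

Δg_obs = 980228.20 − 980296.27 = -68.07 mGal over Δh = 896.6 − 557.3 = 339.3 m
Equal Bouguer anomalies ⇒ Δg_obs + (0.3086 − 0.04193ρ)·Δh = 0
0.3086 − 0.04193ρ = −Δg_obs/Δh = 0.20062
ρ = (0.3086 − 0.20062) / 0.04193 = 2.58 g/cm³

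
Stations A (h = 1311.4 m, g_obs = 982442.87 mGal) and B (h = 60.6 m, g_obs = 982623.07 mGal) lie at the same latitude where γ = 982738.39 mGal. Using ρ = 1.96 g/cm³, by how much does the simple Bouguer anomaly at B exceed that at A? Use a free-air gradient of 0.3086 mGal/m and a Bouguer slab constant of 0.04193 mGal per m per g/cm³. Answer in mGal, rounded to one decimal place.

-103.0

Δg_SB(A) = 982442.87 − 982738.39 + 0.3086×1311.4 − 0.04193×1.96×1311.4 = 1.40 mGal
Δg_SB(B) = 982623.07 − 982738.39 + 0.3086×60.6 − 0.04193×1.96×60.6 = -101.60 mGal
Difference = -101.60 − (1.40) = -103.00 mGal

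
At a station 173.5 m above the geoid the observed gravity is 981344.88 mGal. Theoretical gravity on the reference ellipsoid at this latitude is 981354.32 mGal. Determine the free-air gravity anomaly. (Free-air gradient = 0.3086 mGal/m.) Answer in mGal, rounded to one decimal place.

Free-air correction = 0.3086 × 173.5 = 53.54 mGal
Free-air anomaly = 981344.88 − 981354.32 + (53.54) = 44.10 mGal

44.1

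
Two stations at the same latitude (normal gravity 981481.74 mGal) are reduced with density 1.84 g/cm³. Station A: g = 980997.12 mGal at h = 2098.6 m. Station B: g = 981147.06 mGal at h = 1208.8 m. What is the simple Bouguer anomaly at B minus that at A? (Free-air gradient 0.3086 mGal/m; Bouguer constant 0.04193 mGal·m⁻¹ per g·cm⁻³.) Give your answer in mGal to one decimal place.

-56.0

Δg_SB(A) = 980997.12 − 981481.74 + 0.3086×2098.6 − 0.04193×1.84×2098.6 = 1.10 mGal
Δg_SB(B) = 981147.06 − 981481.74 + 0.3086×1208.8 − 0.04193×1.84×1208.8 = -54.90 mGal
Difference = -54.90 − (1.10) = -56.00 mGal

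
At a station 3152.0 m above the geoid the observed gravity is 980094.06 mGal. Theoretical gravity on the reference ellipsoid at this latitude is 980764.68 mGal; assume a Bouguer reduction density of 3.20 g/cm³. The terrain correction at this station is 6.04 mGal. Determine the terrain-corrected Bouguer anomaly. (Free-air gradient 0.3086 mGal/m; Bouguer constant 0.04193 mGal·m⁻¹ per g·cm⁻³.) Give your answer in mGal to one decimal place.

Free-air correction = 0.3086 × 3152.0 = 972.71 mGal
Free-air anomaly = 980094.06 − 980764.68 + (972.71) = 302.09 mGal
Bouguer slab correction = 0.04193 × 3.20 × 3152.0 = 422.92 mGal
Simple Bouguer anomaly = 302.09 − (422.92) = -120.83 mGal
Complete Bouguer anomaly = -120.83 + 6.04 = -114.79 mGal

-114.8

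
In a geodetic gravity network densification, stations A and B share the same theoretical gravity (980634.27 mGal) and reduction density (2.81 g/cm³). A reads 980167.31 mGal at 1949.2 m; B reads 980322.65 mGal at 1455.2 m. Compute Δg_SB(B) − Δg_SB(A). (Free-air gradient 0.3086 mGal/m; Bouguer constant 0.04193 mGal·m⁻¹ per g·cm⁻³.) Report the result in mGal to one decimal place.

Δg_SB(A) = 980167.31 − 980634.27 + 0.3086×1949.2 − 0.04193×2.81×1949.2 = -95.10 mGal
Δg_SB(B) = 980322.65 − 980634.27 + 0.3086×1455.2 − 0.04193×2.81×1455.2 = -34.00 mGal
Difference = -34.00 − (-95.10) = 61.10 mGal

61.1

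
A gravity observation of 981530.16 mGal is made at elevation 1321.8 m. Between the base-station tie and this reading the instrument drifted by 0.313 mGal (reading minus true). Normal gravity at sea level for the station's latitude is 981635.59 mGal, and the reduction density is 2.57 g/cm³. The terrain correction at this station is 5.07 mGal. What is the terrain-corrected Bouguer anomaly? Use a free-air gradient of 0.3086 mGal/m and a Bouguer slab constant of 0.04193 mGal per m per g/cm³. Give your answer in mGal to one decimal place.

164.8

Drift-corrected reading = 981530.16 − (0.313) = 981529.847 mGal
Free-air correction = 0.3086 × 1321.8 = 407.91 mGal
Free-air anomaly = 981529.847 − 981635.59 + (407.91) = 302.167 mGal
Bouguer slab correction = 0.04193 × 2.57 × 1321.8 = 142.44 mGal
Simple Bouguer anomaly = 302.167 − (142.44) = 159.727 mGal
Complete Bouguer anomaly = 159.727 + 5.07 = 164.797 mGal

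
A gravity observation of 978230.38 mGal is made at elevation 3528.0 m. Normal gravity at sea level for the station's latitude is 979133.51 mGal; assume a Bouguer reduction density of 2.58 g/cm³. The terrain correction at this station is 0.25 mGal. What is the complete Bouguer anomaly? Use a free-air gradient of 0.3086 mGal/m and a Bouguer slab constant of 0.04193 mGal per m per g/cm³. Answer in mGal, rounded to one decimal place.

Free-air correction = 0.3086 × 3528.0 = 1088.74 mGal
Free-air anomaly = 978230.38 − 979133.51 + (1088.74) = 185.61 mGal
Bouguer slab correction = 0.04193 × 2.58 × 3528.0 = 381.66 mGal
Simple Bouguer anomaly = 185.61 − (381.66) = -196.05 mGal
Complete Bouguer anomaly = -196.05 + 0.25 = -195.80 mGal

-195.8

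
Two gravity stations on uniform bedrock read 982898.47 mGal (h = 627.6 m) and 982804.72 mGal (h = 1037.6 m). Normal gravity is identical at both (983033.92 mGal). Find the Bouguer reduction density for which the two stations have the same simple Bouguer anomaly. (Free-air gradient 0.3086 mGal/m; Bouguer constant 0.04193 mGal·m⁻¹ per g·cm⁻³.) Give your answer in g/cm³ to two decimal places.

1.91

Δg_obs = 982804.72 − 982898.47 = -93.75 mGal over Δh = 1037.6 − 627.6 = 410.0 m
Equal Bouguer anomalies ⇒ Δg_obs + (0.3086 − 0.04193ρ)·Δh = 0
0.3086 − 0.04193ρ = −Δg_obs/Δh = 0.22866
ρ = (0.3086 − 0.22866) / 0.04193 = 1.91 g/cm³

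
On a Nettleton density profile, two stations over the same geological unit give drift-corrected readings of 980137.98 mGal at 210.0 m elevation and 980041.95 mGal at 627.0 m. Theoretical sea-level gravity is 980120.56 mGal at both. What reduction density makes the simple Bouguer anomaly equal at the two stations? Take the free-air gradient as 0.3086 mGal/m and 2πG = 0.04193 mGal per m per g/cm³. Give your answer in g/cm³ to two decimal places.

1.87

Δg_obs = 980041.95 − 980137.98 = -96.03 mGal over Δh = 627.0 − 210.0 = 417.0 m
Equal Bouguer anomalies ⇒ Δg_obs + (0.3086 − 0.04193ρ)·Δh = 0
0.3086 − 0.04193ρ = −Δg_obs/Δh = 0.23029
ρ = (0.3086 − 0.23029) / 0.04193 = 1.87 g/cm³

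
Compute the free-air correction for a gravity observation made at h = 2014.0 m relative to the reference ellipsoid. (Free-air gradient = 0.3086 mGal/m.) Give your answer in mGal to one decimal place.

621.5

Free-air correction = 0.3086 × 2014.0 = 621.5 mGal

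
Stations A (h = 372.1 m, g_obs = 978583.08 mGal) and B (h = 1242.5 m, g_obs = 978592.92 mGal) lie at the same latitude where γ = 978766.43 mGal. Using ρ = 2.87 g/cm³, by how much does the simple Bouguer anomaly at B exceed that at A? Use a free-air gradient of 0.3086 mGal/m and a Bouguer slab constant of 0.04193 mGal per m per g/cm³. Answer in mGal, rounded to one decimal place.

173.7

Δg_SB(A) = 978583.08 − 978766.43 + 0.3086×372.1 − 0.04193×2.87×372.1 = -113.30 mGal
Δg_SB(B) = 978592.92 − 978766.43 + 0.3086×1242.5 − 0.04193×2.87×1242.5 = 60.40 mGal
Difference = 60.40 − (-113.30) = 173.70 mGal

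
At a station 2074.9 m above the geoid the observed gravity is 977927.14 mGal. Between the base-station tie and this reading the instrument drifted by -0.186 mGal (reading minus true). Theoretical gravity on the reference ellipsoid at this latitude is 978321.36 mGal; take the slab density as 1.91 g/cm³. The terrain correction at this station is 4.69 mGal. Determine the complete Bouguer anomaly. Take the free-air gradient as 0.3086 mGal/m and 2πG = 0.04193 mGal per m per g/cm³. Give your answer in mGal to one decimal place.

Drift-corrected reading = 977927.14 − (-0.186) = 977927.326 mGal
Free-air correction = 0.3086 × 2074.9 = 640.31 mGal
Free-air anomaly = 977927.326 − 978321.36 + (640.31) = 246.276 mGal
Bouguer slab correction = 0.04193 × 1.91 × 2074.9 = 166.17 mGal
Simple Bouguer anomaly = 246.276 − (166.17) = 80.106 mGal
Complete Bouguer anomaly = 80.106 + 4.69 = 84.796 mGal

84.8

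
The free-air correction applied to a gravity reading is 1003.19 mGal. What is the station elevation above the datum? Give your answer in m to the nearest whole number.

h = 1003.19 / 0.3086 = 3250.78 m

3251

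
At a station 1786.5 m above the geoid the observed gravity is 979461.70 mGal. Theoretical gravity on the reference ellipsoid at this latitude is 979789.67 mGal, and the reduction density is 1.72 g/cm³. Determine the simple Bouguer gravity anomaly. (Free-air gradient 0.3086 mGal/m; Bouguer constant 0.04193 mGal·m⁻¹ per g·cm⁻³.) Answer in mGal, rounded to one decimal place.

94.5

Free-air correction = 0.3086 × 1786.5 = 551.31 mGal
Free-air anomaly = 979461.70 − 979789.67 + (551.31) = 223.34 mGal
Bouguer slab correction = 0.04193 × 1.72 × 1786.5 = 128.84 mGal
Simple Bouguer anomaly = 223.34 − (128.84) = 94.50 mGal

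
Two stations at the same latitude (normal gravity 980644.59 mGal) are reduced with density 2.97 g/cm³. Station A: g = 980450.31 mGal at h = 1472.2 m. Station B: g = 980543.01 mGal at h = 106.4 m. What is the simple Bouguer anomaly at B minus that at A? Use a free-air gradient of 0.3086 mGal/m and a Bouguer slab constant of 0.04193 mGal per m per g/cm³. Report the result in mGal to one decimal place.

Δg_SB(A) = 980450.31 − 980644.59 + 0.3086×1472.2 − 0.04193×2.97×1472.2 = 76.70 mGal
Δg_SB(B) = 980543.01 − 980644.59 + 0.3086×106.4 − 0.04193×2.97×106.4 = -82.00 mGal
Difference = -82.00 − (76.70) = -158.70 mGal

-158.7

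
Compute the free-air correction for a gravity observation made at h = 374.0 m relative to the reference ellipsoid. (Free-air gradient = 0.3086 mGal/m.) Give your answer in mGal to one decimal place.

115.4

Free-air correction = 0.3086 × 374.0 = 115.4 mGal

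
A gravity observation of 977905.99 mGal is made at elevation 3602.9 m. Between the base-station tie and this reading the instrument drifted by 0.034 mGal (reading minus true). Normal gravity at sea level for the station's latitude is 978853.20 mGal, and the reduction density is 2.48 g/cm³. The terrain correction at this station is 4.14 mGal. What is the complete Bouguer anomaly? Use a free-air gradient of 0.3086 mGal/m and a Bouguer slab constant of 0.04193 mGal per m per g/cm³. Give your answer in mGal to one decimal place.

Drift-corrected reading = 977905.99 − (0.034) = 977905.956 mGal
Free-air correction = 0.3086 × 3602.9 = 1111.85 mGal
Free-air anomaly = 977905.956 − 978853.20 + (1111.85) = 164.606 mGal
Bouguer slab correction = 0.04193 × 2.48 × 3602.9 = 374.65 mGal
Simple Bouguer anomaly = 164.606 − (374.65) = -210.044 mGal
Complete Bouguer anomaly = -210.044 + 4.14 = -205.904 mGal

-205.9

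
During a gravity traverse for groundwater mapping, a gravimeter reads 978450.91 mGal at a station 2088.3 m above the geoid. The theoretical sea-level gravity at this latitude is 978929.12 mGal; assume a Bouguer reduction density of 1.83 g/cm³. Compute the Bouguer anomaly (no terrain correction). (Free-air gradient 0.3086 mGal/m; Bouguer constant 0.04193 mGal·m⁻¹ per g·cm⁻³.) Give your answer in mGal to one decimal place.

Free-air correction = 0.3086 × 2088.3 = 644.45 mGal
Free-air anomaly = 978450.91 − 978929.12 + (644.45) = 166.24 mGal
Bouguer slab correction = 0.04193 × 1.83 × 2088.3 = 160.24 mGal
Simple Bouguer anomaly = 166.24 − (160.24) = 6.00 mGal

6.0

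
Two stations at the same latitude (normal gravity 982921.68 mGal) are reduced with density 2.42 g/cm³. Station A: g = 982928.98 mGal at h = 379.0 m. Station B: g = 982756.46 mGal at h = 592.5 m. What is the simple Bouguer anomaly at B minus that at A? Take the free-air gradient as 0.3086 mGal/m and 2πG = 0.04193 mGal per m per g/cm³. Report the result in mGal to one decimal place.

Δg_SB(A) = 982928.98 − 982921.68 + 0.3086×379.0 − 0.04193×2.42×379.0 = 85.80 mGal
Δg_SB(B) = 982756.46 − 982921.68 + 0.3086×592.5 − 0.04193×2.42×592.5 = -42.50 mGal
Difference = -42.50 − (85.80) = -128.30 mGal

-128.3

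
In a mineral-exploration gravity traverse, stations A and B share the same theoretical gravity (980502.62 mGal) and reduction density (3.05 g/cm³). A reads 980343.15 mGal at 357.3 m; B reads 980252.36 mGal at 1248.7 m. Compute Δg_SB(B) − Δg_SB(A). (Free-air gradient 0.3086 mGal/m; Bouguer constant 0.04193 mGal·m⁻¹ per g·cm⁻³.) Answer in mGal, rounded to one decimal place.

Δg_SB(A) = 980343.15 − 980502.62 + 0.3086×357.3 − 0.04193×3.05×357.3 = -94.90 mGal
Δg_SB(B) = 980252.36 − 980502.62 + 0.3086×1248.7 − 0.04193×3.05×1248.7 = -24.60 mGal
Difference = -24.60 − (-94.90) = 70.30 mGal

70.3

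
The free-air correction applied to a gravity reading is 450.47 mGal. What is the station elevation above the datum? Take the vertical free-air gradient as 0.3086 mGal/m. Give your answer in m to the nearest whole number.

1460

h = 450.47 / 0.3086 = 1459.72 m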